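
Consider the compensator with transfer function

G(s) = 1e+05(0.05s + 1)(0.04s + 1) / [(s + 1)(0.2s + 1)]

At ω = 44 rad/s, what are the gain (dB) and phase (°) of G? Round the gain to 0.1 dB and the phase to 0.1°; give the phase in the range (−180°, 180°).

62.0 dB, -46.3°

At ω = 44 rad/s:
zero (1 + j44·0.05) = 1 + j2.2 → |·| ≈ 2.4166, ∠ ≈ 65.56°
zero (1 + j44·0.04) = 1 + j1.76 → |·| ≈ 2.0243, ∠ ≈ 60.40°
pole (1 + j44·1) = 1 + j44 → |·| ≈ 44.011, ∠ ≈ 88.70°
pole (1 + j44·0.2) = 1 + j8.8 → |·| ≈ 8.8566, ∠ ≈ 83.52°
|G| = 1e+05 · 2.4166 · 2.0243 / (44.011 · 8.8566) ≈ 1255
Gain = 20 log₁₀(1255) ≈ 61.97 dB
∠G = (65.56° + 60.40°) − (88.70° + 83.52°) = -46.26°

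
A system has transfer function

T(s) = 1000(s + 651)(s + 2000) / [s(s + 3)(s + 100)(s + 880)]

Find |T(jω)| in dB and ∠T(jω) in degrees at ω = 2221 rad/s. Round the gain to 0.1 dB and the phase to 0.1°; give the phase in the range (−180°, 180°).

At s = jω = j2221:
zero (s+651): 651 + j2221 → |·| = √(651²+2221²) = √5356642 ≈ 2314.4, ∠ = arctan(2221/651) ≈ 73.66°
zero (s+2000): 2000 + j2221 → |·| = √(2000²+2221²) = √8932841 ≈ 2988.8, ∠ = arctan(2221/2000) ≈ 48.00°
pole (s+3): 3 + j2221 → |·| = √(3²+2221²) = √4932850 ≈ 2221, ∠ = arctan(2221/3) ≈ 89.92°
pole (s+100): 100 + j2221 → |·| = √(100²+2221²) = √4942841 ≈ 2223.3, ∠ = arctan(2221/100) ≈ 87.42°
pole (s+880): 880 + j2221 → |·| = √(880²+2221²) = √5707241 ≈ 2389, ∠ = arctan(2221/880) ≈ 68.39°
pole at origin: |s| = 2221, ∠ = 90.00° (in denominator)
|T| = 1000 · 6.9173e+06 / 2.6201e+13 ≈ 0.00026401
Gain = 20 log₁₀(0.00026401) ≈ -71.57 dB
∠T = 121.66° − 335.73° = -214.07° ≡ 145.93° (principal value)

-71.6 dB, 145.9°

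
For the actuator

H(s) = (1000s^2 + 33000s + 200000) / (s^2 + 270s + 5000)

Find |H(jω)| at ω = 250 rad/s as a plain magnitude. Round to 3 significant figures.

Substitute s = j250:
Numerator: 1000(j250)^2 + 33000(j250) + 200000 = -62300000 + j8250000
Denominator: (j250)^2 + 270(j250) + 5000 = -57500 + j67500
|N| = √(62300000² + 8250000²) ≈ 6.2844e+07, ∠N ≈ 172.46°
|D| = √(57500² + 67500²) ≈ 88671, ∠D ≈ 130.43°
|H| = 6.2844e+07 / 88671 ≈ 708.73

709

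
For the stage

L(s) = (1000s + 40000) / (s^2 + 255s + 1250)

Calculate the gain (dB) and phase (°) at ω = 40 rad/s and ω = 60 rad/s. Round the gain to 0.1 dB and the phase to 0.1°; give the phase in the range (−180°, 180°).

Substitute s = j40:
Numerator: 1000(j40) + 40000 = 40000 + j40000
Denominator: (j40)^2 + 255(j40) + 1250 = -350 + j10200
|N| = √(40000² + 40000²) ≈ 56569, ∠N ≈ 45.00°
|D| = √(350² + 10200²) ≈ 10206, ∠D ≈ 91.97°
|L| = 56569 / 10206 ≈ 5.5427
Gain = 20 log₁₀(5.5427) ≈ 14.87 dB
∠L = 45.00° − 91.97° = -46.97°

Substitute s = j60:
Numerator: 1000(j60) + 40000 = 40000 + j60000
Denominator: (j60)^2 + 255(j60) + 1250 = -2350 + j15300
|N| = √(40000² + 60000²) ≈ 72111, ∠N ≈ 56.31°
|D| = √(2350² + 15300²) ≈ 15479, ∠D ≈ 98.73°
|L| = 72111 / 15479 ≈ 4.6586
Gain = 20 log₁₀(4.6586) ≈ 13.37 dB
∠L = 56.31° − 98.73° = -42.42°

ω = 40: 14.9 dB, -47.0°; ω = 60: 13.4 dB, -42.4°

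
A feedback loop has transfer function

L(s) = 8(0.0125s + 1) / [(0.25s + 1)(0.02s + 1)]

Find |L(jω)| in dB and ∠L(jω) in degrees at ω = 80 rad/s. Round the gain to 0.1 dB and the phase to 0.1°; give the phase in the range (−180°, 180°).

-10.5 dB, -100.1°

At ω = 80 rad/s:
zero (1 + j80·0.0125) = 1 + j1 → |·| ≈ 1.4142, ∠ ≈ 45.00°
pole (1 + j80·0.25) = 1 + j20 → |·| ≈ 20.025, ∠ ≈ 87.14°
pole (1 + j80·0.02) = 1 + j1.6 → |·| ≈ 1.8868, ∠ ≈ 57.99°
|L| = 8 · 1.4142 / (20.025 · 1.8868) ≈ 0.29943
Gain = 20 log₁₀(0.29943) ≈ -10.47 dB
∠L = (45.00°) − (87.14° + 57.99°) = -100.13°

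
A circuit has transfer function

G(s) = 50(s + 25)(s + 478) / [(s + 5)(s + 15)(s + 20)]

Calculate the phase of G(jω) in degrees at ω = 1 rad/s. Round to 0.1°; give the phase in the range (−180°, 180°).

-15.6°

At s = jω = j1:
zero (s+25): 25 + j1 → |·| = √(25²+1²) = √626 ≈ 25.02, ∠ = arctan(1/25) ≈ 2.29°
zero (s+478): 478 + j1 → |·| = √(478²+1²) = √228485 ≈ 478, ∠ = arctan(1/478) ≈ 0.12°
pole (s+5): 5 + j1 → |·| = √(5²+1²) = √26 ≈ 5.099, ∠ = arctan(1/5) ≈ 11.31°
pole (s+15): 15 + j1 → |·| = √(15²+1²) = √226 ≈ 15.033, ∠ = arctan(1/15) ≈ 3.81°
pole (s+20): 20 + j1 → |·| = √(20²+1²) = √401 ≈ 20.025, ∠ = arctan(1/20) ≈ 2.86°
∠G = 2.41° − 17.98° = -15.57°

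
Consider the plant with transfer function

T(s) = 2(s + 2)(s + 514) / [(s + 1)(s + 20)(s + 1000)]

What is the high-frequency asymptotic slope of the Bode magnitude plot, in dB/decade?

Each pole contributes −20 dB/decade at high frequency; each zero contributes +20 dB/decade.
Net: 2 zero(s) − 3 pole(s) → -20 dB/decade.

-20 dB/decade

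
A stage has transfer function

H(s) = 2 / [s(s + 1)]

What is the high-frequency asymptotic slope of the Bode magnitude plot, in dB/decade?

Each pole contributes −20 dB/decade at high frequency; each zero contributes +20 dB/decade.
Net: 0 zero(s) − 2 pole(s) → -40 dB/decade.

-40 dB/decade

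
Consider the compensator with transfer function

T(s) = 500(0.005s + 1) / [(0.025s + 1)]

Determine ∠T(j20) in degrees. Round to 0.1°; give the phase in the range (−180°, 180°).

At ω = 20 rad/s:
zero (1 + j20·0.005) = 1 + j0.1 → |·| ≈ 1.005, ∠ ≈ 5.71°
pole (1 + j20·0.025) = 1 + j0.5 → |·| ≈ 1.118, ∠ ≈ 26.57°
∠T = (5.71°) − (26.57°) = -20.86°

-20.9°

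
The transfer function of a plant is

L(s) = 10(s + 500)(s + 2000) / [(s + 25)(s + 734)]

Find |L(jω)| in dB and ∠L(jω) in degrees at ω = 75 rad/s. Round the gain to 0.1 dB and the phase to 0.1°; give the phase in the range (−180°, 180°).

At s = jω = j75:
zero (s+500): 500 + j75 → |·| = √(500²+75²) = √255625 ≈ 505.59, ∠ = arctan(75/500) ≈ 8.53°
zero (s+2000): 2000 + j75 → |·| = √(2000²+75²) = √4005625 ≈ 2001.4, ∠ = arctan(75/2000) ≈ 2.15°
pole (s+25): 25 + j75 → |·| = √(25²+75²) = √6250 ≈ 79.057, ∠ = arctan(75/25) ≈ 71.57°
pole (s+734): 734 + j75 → |·| = √(734²+75²) = √544381 ≈ 737.82, ∠ = arctan(75/734) ≈ 5.83°
|L| = 10 · 1.0119e+06 / 58330 ≈ 173.48
Gain = 20 log₁₀(173.48) ≈ 44.78 dB
∠L = 10.68° − 77.40° = -66.72°

44.8 dB, -66.7°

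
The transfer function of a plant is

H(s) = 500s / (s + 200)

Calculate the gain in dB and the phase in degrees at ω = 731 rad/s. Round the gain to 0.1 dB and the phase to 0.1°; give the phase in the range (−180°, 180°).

At s = jω = j731:
zero at origin: s = j731 → |·| = 731, ∠ = 90.00°
pole (s+200): 200 + j731 → |·| = √(200²+731²) = √574361 ≈ 757.87, ∠ = arctan(731/200) ≈ 74.70°
|H| = 500 · 731 / 757.87 ≈ 482.27
Gain = 20 log₁₀(482.27) ≈ 53.67 dB
∠H = 90.00° − 74.70° = 15.30°

53.7 dB, 15.3°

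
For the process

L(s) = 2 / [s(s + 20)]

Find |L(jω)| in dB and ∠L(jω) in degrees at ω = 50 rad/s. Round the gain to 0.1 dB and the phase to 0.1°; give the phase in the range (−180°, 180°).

At s = jω = j50:
pole (s+20): 20 + j50 → |·| = √(20²+50²) = √2900 ≈ 53.852, ∠ = arctan(50/20) ≈ 68.20°
pole at origin: |s| = 50, ∠ = 90.00° (in denominator)
|L| = 2 / 2692.6 ≈ 0.00074278
Gain = 20 log₁₀(0.00074278) ≈ -62.58 dB
∠L = 0.00° − 158.20° = -158.20°

-62.6 dB, -158.2°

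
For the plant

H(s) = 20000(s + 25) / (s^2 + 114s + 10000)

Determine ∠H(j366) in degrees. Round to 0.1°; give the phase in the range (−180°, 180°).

-75.3°

At s = jω = j366:
zero (s+25): 25 + j366 → |·| = √(25²+366²) = √134581 ≈ 366.85, ∠ = arctan(366/25) ≈ 86.09°
quadratic: (j366)² + 114·j366 + 10000 = -123956 + j41724 → |·| ≈ 1.3079e+05, ∠ ≈ 161.40°
∠H = 86.09° − 161.40° = -75.31°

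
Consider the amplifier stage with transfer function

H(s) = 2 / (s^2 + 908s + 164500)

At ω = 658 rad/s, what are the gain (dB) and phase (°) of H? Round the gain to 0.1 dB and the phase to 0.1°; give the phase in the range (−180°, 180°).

Substitute s = j658:
Numerator: 2 = 2 + j0
Denominator: (j658)^2 + 908(j658) + 164500 = -268464 + j597464
|N| = √(2² + 0²) ≈ 2, ∠N ≈ 0.00°
|D| = √(268464² + 597464²) ≈ 6.5501e+05, ∠D ≈ 114.20°
|H| = 2 / 6.5501e+05 ≈ 3.0534e-06
Gain = 20 log₁₀(3.0534e-06) ≈ -110.30 dB
∠H = 0.00° − 114.20° = -114.20°

-110.3 dB, -114.2°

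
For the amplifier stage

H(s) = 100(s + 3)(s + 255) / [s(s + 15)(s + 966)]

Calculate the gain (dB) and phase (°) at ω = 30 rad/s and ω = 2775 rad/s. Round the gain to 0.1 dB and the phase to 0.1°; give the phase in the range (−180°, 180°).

ω = 30: -2.0 dB, -64.2°; ω = 2775: -29.3 dB, -75.8°

At s = jω = j30:
zero (s+3): 3 + j30 → |·| = √(3²+30²) = √909 ≈ 30.15, ∠ = arctan(30/3) ≈ 84.29°
zero (s+255): 255 + j30 → |·| = √(255²+30²) = √65925 ≈ 256.76, ∠ = arctan(30/255) ≈ 6.71°
pole (s+15): 15 + j30 → |·| = √(15²+30²) = √1125 ≈ 33.541, ∠ = arctan(30/15) ≈ 63.43°
pole (s+966): 966 + j30 → |·| = √(966²+30²) = √934056 ≈ 966.47, ∠ = arctan(30/966) ≈ 1.78°
pole at origin: |s| = 30, ∠ = 90.00° (in denominator)
|H| = 100 · 7741.3 / 9.7249e+05 ≈ 0.79603
Gain = 20 log₁₀(0.79603) ≈ -1.98 dB
∠H = 91.00° − 155.21° = -64.21°

At s = jω = j2775:
zero (s+3): 3 + j2775 → |·| = √(3²+2775²) = √7700634 ≈ 2775, ∠ = arctan(2775/3) ≈ 89.94°
zero (s+255): 255 + j2775 → |·| = √(255²+2775²) = √7765650 ≈ 2786.7, ∠ = arctan(2775/255) ≈ 84.75°
pole (s+15): 15 + j2775 → |·| = √(15²+2775²) = √7700850 ≈ 2775, ∠ = arctan(2775/15) ≈ 89.69°
pole (s+966): 966 + j2775 → |·| = √(966²+2775²) = √8633781 ≈ 2938.3, ∠ = arctan(2775/966) ≈ 70.81°
pole at origin: |s| = 2775, ∠ = 90.00° (in denominator)
|H| = 100 · 7.7331e+06 / 2.2627e+10 ≈ 0.034176
Gain = 20 log₁₀(0.034176) ≈ -29.33 dB
∠H = 174.69° − 250.50° = -75.81°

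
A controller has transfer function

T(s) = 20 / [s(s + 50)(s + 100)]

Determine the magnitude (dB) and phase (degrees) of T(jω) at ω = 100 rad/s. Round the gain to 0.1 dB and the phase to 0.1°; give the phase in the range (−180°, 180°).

-98.0 dB, 161.6°

At s = jω = j100:
pole (s+50): 50 + j100 → |·| = √(50²+100²) = √12500 ≈ 111.8, ∠ = arctan(100/50) ≈ 63.43°
pole (s+100): 100 + j100 → |·| = √(100²+100²) = √20000 ≈ 141.42, ∠ = arctan(100/100) ≈ 45.00°
pole at origin: |s| = 100, ∠ = 90.00° (in denominator)
|T| = 20 / 1.5811e+06 ≈ 1.2649e-05
Gain = 20 log₁₀(1.2649e-05) ≈ -97.96 dB
∠T = 0.00° − 198.43° = -198.43° ≡ 161.57° (principal value)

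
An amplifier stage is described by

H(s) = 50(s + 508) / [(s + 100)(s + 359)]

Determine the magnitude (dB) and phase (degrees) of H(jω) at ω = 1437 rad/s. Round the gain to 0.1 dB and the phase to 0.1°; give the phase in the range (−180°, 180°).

At s = jω = j1437:
zero (s+508): 508 + j1437 → |·| = √(508²+1437²) = √2323033 ≈ 1524.1, ∠ = arctan(1437/508) ≈ 70.53°
pole (s+100): 100 + j1437 → |·| = √(100²+1437²) = √2074969 ≈ 1440.5, ∠ = arctan(1437/100) ≈ 86.02°
pole (s+359): 359 + j1437 → |·| = √(359²+1437²) = √2193850 ≈ 1481.2, ∠ = arctan(1437/359) ≈ 75.97°
|H| = 50 · 1524.1 / 2.1337e+06 ≈ 0.035715
Gain = 20 log₁₀(0.035715) ≈ -28.94 dB
∠H = 70.53° − 161.99° = -91.46°

-28.9 dB, -91.5°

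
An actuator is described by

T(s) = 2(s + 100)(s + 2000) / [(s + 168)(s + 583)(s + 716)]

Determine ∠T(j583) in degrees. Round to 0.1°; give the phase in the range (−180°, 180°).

At s = jω = j583:
zero (s+100): 100 + j583 → |·| = √(100²+583²) = √349889 ≈ 591.51, ∠ = arctan(583/100) ≈ 80.27°
zero (s+2000): 2000 + j583 → |·| = √(2000²+583²) = √4339889 ≈ 2083.2, ∠ = arctan(583/2000) ≈ 16.25°
pole (s+168): 168 + j583 → |·| = √(168²+583²) = √368113 ≈ 606.72, ∠ = arctan(583/168) ≈ 73.92°
pole (s+583): 583 + j583 → |·| = √(583²+583²) = √679778 ≈ 824.49, ∠ = arctan(583/583) ≈ 45.00°
pole (s+716): 716 + j583 → |·| = √(716²+583²) = √852545 ≈ 923.33, ∠ = arctan(583/716) ≈ 39.15°
∠T = 96.52° − 158.07° = -61.55°

-61.6°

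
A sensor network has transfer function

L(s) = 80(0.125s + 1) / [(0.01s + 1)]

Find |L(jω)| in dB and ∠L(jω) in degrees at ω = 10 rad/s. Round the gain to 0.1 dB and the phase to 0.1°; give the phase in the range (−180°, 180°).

42.1 dB, 45.6°

At ω = 10 rad/s:
zero (1 + j10·0.125) = 1 + j1.25 → |·| ≈ 1.6008, ∠ ≈ 51.34°
pole (1 + j10·0.01) = 1 + j0.1 → |·| ≈ 1.005, ∠ ≈ 5.71°
|L| = 80 · 1.6008 / (1.005) ≈ 127.43
Gain = 20 log₁₀(127.43) ≈ 42.11 dB
∠L = (51.34°) − (5.71°) = 45.63°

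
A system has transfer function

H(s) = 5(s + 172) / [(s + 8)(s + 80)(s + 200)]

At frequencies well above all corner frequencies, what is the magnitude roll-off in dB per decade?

-40 dB/decade

Each pole contributes −20 dB/decade at high frequency; each zero contributes +20 dB/decade.
Net: 1 zero(s) − 3 pole(s) → -40 dB/decade.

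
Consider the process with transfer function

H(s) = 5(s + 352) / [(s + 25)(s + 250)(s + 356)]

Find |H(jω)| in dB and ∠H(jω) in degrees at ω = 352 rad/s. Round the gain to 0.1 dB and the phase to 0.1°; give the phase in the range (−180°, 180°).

At s = jω = j352:
zero (s+352): 352 + j352 → |·| = √(352²+352²) = √247808 ≈ 497.8, ∠ = arctan(352/352) ≈ 45.00°
pole (s+25): 25 + j352 → |·| = √(25²+352²) = √124529 ≈ 352.89, ∠ = arctan(352/25) ≈ 85.94°
pole (s+250): 250 + j352 → |·| = √(250²+352²) = √186404 ≈ 431.75, ∠ = arctan(352/250) ≈ 54.62°
pole (s+356): 356 + j352 → |·| = √(356²+352²) = √250640 ≈ 500.64, ∠ = arctan(352/356) ≈ 44.68°
|H| = 5 · 497.8 / 7.6278e+07 ≈ 3.2631e-05
Gain = 20 log₁₀(3.2631e-05) ≈ -89.73 dB
∠H = 45.00° − 185.24° = -140.24°

-89.7 dB, -140.2°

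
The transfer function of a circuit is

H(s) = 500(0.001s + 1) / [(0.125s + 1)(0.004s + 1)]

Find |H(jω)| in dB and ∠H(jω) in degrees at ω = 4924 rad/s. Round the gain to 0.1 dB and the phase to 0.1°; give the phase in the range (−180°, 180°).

-13.7 dB, -98.5°

At ω = 4924 rad/s:
zero (1 + j4924·0.001) = 1 + j4.924 → |·| ≈ 5.0245, ∠ ≈ 78.52°
pole (1 + j4924·0.125) = 1 + j615.5 → |·| ≈ 615.5, ∠ ≈ 89.91°
pole (1 + j4924·0.004) = 1 + j19.696 → |·| ≈ 19.721, ∠ ≈ 87.09°
|H| = 500 · 5.0245 / (615.5 · 19.721) ≈ 0.20697
Gain = 20 log₁₀(0.20697) ≈ -13.68 dB
∠H = (78.52°) − (89.91° + 87.09°) = -98.48°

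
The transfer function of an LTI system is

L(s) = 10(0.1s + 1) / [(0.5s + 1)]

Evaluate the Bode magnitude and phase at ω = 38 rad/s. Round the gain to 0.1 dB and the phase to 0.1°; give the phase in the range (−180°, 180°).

At ω = 38 rad/s:
zero (1 + j38·0.1) = 1 + j3.8 → |·| ≈ 3.9294, ∠ ≈ 75.26°
pole (1 + j38·0.5) = 1 + j19 → |·| ≈ 19.026, ∠ ≈ 86.99°
|L| = 10 · 3.9294 / (19.026) ≈ 2.0653
Gain = 20 log₁₀(2.0653) ≈ 6.30 dB
∠L = (75.26°) − (86.99°) = -11.73°

6.3 dB, -11.7°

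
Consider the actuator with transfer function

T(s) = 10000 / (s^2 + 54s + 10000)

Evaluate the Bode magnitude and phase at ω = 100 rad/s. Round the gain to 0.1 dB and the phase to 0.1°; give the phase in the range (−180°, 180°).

At s = jω = j100:
quadratic: (j100)² + 54·j100 + 10000 = 0 + j5400 → |·| ≈ 5400, ∠ ≈ 90.00°
|T| = 10000 / 5400 ≈ 1.8519
Gain = 20 log₁₀(1.8519) ≈ 5.35 dB
∠T = 0.00° − 90.00° = -90.00°

5.4 dB, -90.0°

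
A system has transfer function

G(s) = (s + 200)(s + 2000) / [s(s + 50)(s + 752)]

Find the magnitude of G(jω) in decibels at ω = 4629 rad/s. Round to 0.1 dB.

-72.7 dB

At s = jω = j4629:
zero (s+200): 200 + j4629 → |·| = √(200²+4629²) = √21467641 ≈ 4633.3, ∠ = arctan(4629/200) ≈ 87.53°
zero (s+2000): 2000 + j4629 → |·| = √(2000²+4629²) = √25427641 ≈ 5042.6, ∠ = arctan(4629/2000) ≈ 66.63°
pole (s+50): 50 + j4629 → |·| = √(50²+4629²) = √21430141 ≈ 4629.3, ∠ = arctan(4629/50) ≈ 89.38°
pole (s+752): 752 + j4629 → |·| = √(752²+4629²) = √21993145 ≈ 4689.7, ∠ = arctan(4629/752) ≈ 80.77°
pole at origin: |s| = 4629, ∠ = 90.00° (in denominator)
|G| = 1 · 2.3364e+07 / 1.005e+11 ≈ 0.00023248
Gain = 20 log₁₀(0.00023248) ≈ -72.67 dB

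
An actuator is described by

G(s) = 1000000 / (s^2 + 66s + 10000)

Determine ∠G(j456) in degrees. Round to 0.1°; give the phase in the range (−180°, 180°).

At s = jω = j456:
quadratic: (j456)² + 66·j456 + 10000 = -197936 + j30096 → |·| ≈ 2.0021e+05, ∠ ≈ 171.35°
∠G = 0.00° − 171.35° = -171.35°

-171.4°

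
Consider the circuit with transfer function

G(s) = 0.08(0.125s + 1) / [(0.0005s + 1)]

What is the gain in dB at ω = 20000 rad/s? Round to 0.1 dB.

26.0 dB

At ω = 20000 rad/s:
zero (1 + j20000·0.125) = 1 + j2500 → |·| ≈ 2500, ∠ ≈ 89.98°
pole (1 + j20000·0.0005) = 1 + j10 → |·| ≈ 10.05, ∠ ≈ 84.29°
|G| = 0.08 · 2500 / (10.05) ≈ 19.9
Gain = 20 log₁₀(19.9) ≈ 25.98 dB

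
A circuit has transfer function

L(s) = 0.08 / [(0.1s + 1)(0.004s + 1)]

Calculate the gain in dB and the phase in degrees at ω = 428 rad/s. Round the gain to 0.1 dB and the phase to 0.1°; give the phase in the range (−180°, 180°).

At ω = 428 rad/s:
pole (1 + j428·0.1) = 1 + j42.8 → |·| ≈ 42.812, ∠ ≈ 88.66°
pole (1 + j428·0.004) = 1 + j1.712 → |·| ≈ 1.9827, ∠ ≈ 59.71°
|L| = 0.08 · 1 / (42.812 · 1.9827) ≈ 0.00094247
Gain = 20 log₁₀(0.00094247) ≈ -60.51 dB
∠L = (0°) − (88.66° + 59.71°) = -148.37°

-60.5 dB, -148.4°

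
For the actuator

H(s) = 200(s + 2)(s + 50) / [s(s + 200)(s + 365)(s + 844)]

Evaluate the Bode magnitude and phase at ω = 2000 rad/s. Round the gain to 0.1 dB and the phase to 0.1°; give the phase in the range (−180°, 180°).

At s = jω = j2000:
zero (s+2): 2 + j2000 → |·| = √(2²+2000²) = √4000004 ≈ 2000, ∠ = arctan(2000/2) ≈ 89.94°
zero (s+50): 50 + j2000 → |·| = √(50²+2000²) = √4002500 ≈ 2000.6, ∠ = arctan(2000/50) ≈ 88.57°
pole (s+200): 200 + j2000 → |·| = √(200²+2000²) = √4040000 ≈ 2010, ∠ = arctan(2000/200) ≈ 84.29°
pole (s+365): 365 + j2000 → |·| = √(365²+2000²) = √4133225 ≈ 2033, ∠ = arctan(2000/365) ≈ 79.66°
pole (s+844): 844 + j2000 → |·| = √(844²+2000²) = √4712336 ≈ 2170.8, ∠ = arctan(2000/844) ≈ 67.12°
pole at origin: |s| = 2000, ∠ = 90.00° (in denominator)
|H| = 200 · 4.0012e+06 / 1.7741e+13 ≈ 4.5107e-05
Gain = 20 log₁₀(4.5107e-05) ≈ -86.92 dB
∠H = 178.51° − 321.07° = -142.56°

-86.9 dB, -142.6°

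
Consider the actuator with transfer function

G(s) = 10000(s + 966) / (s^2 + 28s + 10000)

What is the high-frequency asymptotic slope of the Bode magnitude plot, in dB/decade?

-20 dB/decade

Each pole contributes −20 dB/decade at high frequency; each zero contributes +20 dB/decade.
Net: 1 zero(s) − 2 pole(s) → -20 dB/decade.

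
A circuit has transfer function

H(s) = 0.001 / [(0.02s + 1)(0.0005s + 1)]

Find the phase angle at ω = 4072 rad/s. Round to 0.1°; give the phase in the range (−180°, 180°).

-153.1°

At ω = 4072 rad/s:
pole (1 + j4072·0.02) = 1 + j81.44 → |·| ≈ 81.446, ∠ ≈ 89.30°
pole (1 + j4072·0.0005) = 1 + j2.036 → |·| ≈ 2.2683, ∠ ≈ 63.84°
∠H = (0°) − (89.30° + 63.84°) = -153.14°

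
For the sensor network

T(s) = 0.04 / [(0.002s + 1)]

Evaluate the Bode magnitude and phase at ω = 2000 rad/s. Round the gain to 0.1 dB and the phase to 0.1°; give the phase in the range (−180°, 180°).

At ω = 2000 rad/s:
pole (1 + j2000·0.002) = 1 + j4 → |·| ≈ 4.1231, ∠ ≈ 75.96°
|T| = 0.04 · 1 / (4.1231) ≈ 0.0097014
Gain = 20 log₁₀(0.0097014) ≈ -40.26 dB
∠T = (0°) − (75.96°) = -75.96°

-40.3 dB, -76.0°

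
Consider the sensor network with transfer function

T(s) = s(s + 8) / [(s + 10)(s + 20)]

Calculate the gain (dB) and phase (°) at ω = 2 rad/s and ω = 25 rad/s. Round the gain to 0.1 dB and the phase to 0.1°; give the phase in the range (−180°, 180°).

ω = 2: -21.9 dB, 87.0°; ω = 25: -2.4 dB, 42.7°

At s = jω = j2:
zero (s+8): 8 + j2 → |·| = √(8²+2²) = √68 ≈ 8.2462, ∠ = arctan(2/8) ≈ 14.04°
zero at origin: s = j2 → |·| = 2, ∠ = 90.00°
pole (s+10): 10 + j2 → |·| = √(10²+2²) = √104 ≈ 10.198, ∠ = arctan(2/10) ≈ 11.31°
pole (s+20): 20 + j2 → |·| = √(20²+2²) = √404 ≈ 20.1, ∠ = arctan(2/20) ≈ 5.71°
|T| = 1 · 16.492 / 204.98 ≈ 0.080457
Gain = 20 log₁₀(0.080457) ≈ -21.89 dB
∠T = 104.04° − 17.02° = 87.02°

At s = jω = j25:
zero (s+8): 8 + j25 → |·| = √(8²+25²) = √689 ≈ 26.249, ∠ = arctan(25/8) ≈ 72.26°
zero at origin: s = j25 → |·| = 25, ∠ = 90.00°
pole (s+10): 10 + j25 → |·| = √(10²+25²) = √725 ≈ 26.926, ∠ = arctan(25/10) ≈ 68.20°
pole (s+20): 20 + j25 → |·| = √(20²+25²) = √1025 ≈ 32.016, ∠ = arctan(25/20) ≈ 51.34°
|T| = 1 · 656.23 / 862.06 ≈ 0.76123
Gain = 20 log₁₀(0.76123) ≈ -2.37 dB
∠T = 162.26° − 119.54° = 42.72°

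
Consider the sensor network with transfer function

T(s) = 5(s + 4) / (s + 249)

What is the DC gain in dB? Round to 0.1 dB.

T(0) = 5·4 / (249) ≈ 0.080321
20 log₁₀(0.080321) ≈ -21.90 dB

-21.9 dB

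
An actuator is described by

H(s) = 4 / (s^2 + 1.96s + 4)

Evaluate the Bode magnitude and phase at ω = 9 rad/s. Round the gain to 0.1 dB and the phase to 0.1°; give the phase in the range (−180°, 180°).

-25.9 dB, -167.1°

At s = jω = j9:
quadratic: (j9)² + 1.96·j9 + 4 = -77 + j17.64 → |·| ≈ 78.995, ∠ ≈ 167.10°
|H| = 4 / 78.995 ≈ 0.050636
Gain = 20 log₁₀(0.050636) ≈ -25.91 dB
∠H = 0.00° − 167.10° = -167.10°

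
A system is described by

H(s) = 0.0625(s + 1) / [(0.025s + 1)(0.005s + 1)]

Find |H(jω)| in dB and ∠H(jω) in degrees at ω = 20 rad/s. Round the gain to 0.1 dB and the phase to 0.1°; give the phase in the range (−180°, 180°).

At ω = 20 rad/s:
zero (1 + j20·1) = 1 + j20 → |·| ≈ 20.025, ∠ ≈ 87.14°
pole (1 + j20·0.025) = 1 + j0.5 → |·| ≈ 1.118, ∠ ≈ 26.57°
pole (1 + j20·0.005) = 1 + j0.1 → |·| ≈ 1.005, ∠ ≈ 5.71°
|H| = 0.0625 · 20.025 / (1.118 · 1.005) ≈ 1.1139
Gain = 20 log₁₀(1.1139) ≈ 0.94 dB
∠H = (87.14°) − (26.57° + 5.71°) = 54.86°

0.9 dB, 54.9°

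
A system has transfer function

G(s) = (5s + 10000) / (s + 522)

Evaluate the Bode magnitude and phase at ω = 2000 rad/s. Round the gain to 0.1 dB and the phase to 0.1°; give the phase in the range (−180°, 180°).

16.7 dB, -30.4°

Substitute s = j2000:
Numerator: 5(j2000) + 10000 = 10000 + j10000
Denominator: (j2000) + 522 = 522 + j2000
|N| = √(10000² + 10000²) ≈ 14142, ∠N ≈ 45.00°
|D| = √(522² + 2000²) ≈ 2067, ∠D ≈ 75.37°
|G| = 14142 / 2067 ≈ 6.8418
Gain = 20 log₁₀(6.8418) ≈ 16.70 dB
∠G = 45.00° − 75.37° = -30.37°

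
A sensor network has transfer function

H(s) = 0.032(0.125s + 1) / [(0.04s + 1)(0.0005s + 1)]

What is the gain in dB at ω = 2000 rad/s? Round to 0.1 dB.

-23.0 dB

At ω = 2000 rad/s:
zero (1 + j2000·0.125) = 1 + j250 → |·| ≈ 250, ∠ ≈ 89.77°
pole (1 + j2000·0.04) = 1 + j80 → |·| ≈ 80.006, ∠ ≈ 89.28°
pole (1 + j2000·0.0005) = 1 + j1 → |·| ≈ 1.4142, ∠ ≈ 45.00°
|H| = 0.032 · 250 / (80.006 · 1.4142) ≈ 0.070706
Gain = 20 log₁₀(0.070706) ≈ -23.01 dB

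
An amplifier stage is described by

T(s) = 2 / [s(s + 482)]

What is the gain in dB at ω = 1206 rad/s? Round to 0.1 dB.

At s = jω = j1206:
pole (s+482): 482 + j1206 → |·| = √(482²+1206²) = √1686760 ≈ 1298.8, ∠ = arctan(1206/482) ≈ 68.21°
pole at origin: |s| = 1206, ∠ = 90.00° (in denominator)
|T| = 2 / 1.5664e+06 ≈ 1.2768e-06
Gain = 20 log₁₀(1.2768e-06) ≈ -117.88 dB

-117.9 dB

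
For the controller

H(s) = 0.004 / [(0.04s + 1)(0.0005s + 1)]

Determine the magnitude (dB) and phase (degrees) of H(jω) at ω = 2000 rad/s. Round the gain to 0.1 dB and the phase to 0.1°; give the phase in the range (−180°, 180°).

-89.0 dB, -134.3°

At ω = 2000 rad/s:
pole (1 + j2000·0.04) = 1 + j80 → |·| ≈ 80.006, ∠ ≈ 89.28°
pole (1 + j2000·0.0005) = 1 + j1 → |·| ≈ 1.4142, ∠ ≈ 45.00°
|H| = 0.004 · 1 / (80.006 · 1.4142) ≈ 3.5353e-05
Gain = 20 log₁₀(3.5353e-05) ≈ -89.03 dB
∠H = (0°) − (89.28° + 45.00°) = -134.28°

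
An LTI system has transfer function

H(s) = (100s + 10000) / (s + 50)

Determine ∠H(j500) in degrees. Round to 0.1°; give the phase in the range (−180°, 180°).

-5.6°

Substitute s = j500:
Numerator: 100(j500) + 10000 = 10000 + j50000
Denominator: (j500) + 50 = 50 + j500
|N| = √(10000² + 50000²) ≈ 50990, ∠N ≈ 78.69°
|D| = √(50² + 500²) ≈ 502.49, ∠D ≈ 84.29°
∠H = 78.69° − 84.29° = -5.60°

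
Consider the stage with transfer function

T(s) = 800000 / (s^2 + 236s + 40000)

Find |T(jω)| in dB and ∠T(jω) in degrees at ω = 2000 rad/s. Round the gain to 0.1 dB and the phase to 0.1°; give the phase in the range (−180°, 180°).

At s = jω = j2000:
quadratic: (j2000)² + 236·j2000 + 40000 = -3960000 + j472000 → |·| ≈ 3.988e+06, ∠ ≈ 173.20°
|T| = 800000 / 3.988e+06 ≈ 0.2006
Gain = 20 log₁₀(0.2006) ≈ -13.95 dB
∠T = 0.00° − 173.20° = -173.20°

-14.0 dB, -173.2°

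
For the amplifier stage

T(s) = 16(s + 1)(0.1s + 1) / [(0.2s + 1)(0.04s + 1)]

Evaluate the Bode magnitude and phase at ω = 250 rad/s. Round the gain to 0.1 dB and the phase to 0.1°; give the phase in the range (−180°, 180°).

46.0 dB, 4.3°

At ω = 250 rad/s:
zero (1 + j250·1) = 1 + j250 → |·| ≈ 250, ∠ ≈ 89.77°
zero (1 + j250·0.1) = 1 + j25 → |·| ≈ 25.02, ∠ ≈ 87.71°
pole (1 + j250·0.2) = 1 + j50 → |·| ≈ 50.01, ∠ ≈ 88.85°
pole (1 + j250·0.04) = 1 + j10 → |·| ≈ 10.05, ∠ ≈ 84.29°
|T| = 16 · 250 · 25.02 / (50.01 · 10.05) ≈ 199.12
Gain = 20 log₁₀(199.12) ≈ 45.98 dB
∠T = (89.77° + 87.71°) − (88.85° + 84.29°) = 4.34°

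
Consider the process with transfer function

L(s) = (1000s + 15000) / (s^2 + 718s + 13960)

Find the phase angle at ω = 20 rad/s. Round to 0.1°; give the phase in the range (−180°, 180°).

Substitute s = j20:
Numerator: 1000(j20) + 15000 = 15000 + j20000
Denominator: (j20)^2 + 718(j20) + 13960 = 13560 + j14360
|N| = √(15000² + 20000²) ≈ 25000, ∠N ≈ 53.13°
|D| = √(13560² + 14360²) ≈ 19751, ∠D ≈ 46.64°
∠L = 53.13° − 46.64° = 6.49°

6.5°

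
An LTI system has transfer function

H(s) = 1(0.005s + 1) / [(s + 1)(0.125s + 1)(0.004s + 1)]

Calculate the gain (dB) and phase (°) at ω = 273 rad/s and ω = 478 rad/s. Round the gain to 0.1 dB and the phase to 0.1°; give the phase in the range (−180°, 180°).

At ω = 273 rad/s:
zero (1 + j273·0.005) = 1 + j1.365 → |·| ≈ 1.6921, ∠ ≈ 53.77°
pole (1 + j273·1) = 1 + j273 → |·| ≈ 273, ∠ ≈ 89.79°
pole (1 + j273·0.125) = 1 + j34.125 → |·| ≈ 34.14, ∠ ≈ 88.32°
pole (1 + j273·0.004) = 1 + j1.092 → |·| ≈ 1.4807, ∠ ≈ 47.52°
|H| = 1 · 1.6921 / (273 · 34.14 · 1.4807) ≈ 0.00012261
Gain = 20 log₁₀(0.00012261) ≈ -78.23 dB
∠H = (53.77°) − (89.79° + 88.32° + 47.52°) = -171.86°

At ω = 478 rad/s:
zero (1 + j478·0.005) = 1 + j2.39 → |·| ≈ 2.5908, ∠ ≈ 67.30°
pole (1 + j478·1) = 1 + j478 → |·| ≈ 478, ∠ ≈ 89.88°
pole (1 + j478·0.125) = 1 + j59.75 → |·| ≈ 59.758, ∠ ≈ 89.04°
pole (1 + j478·0.004) = 1 + j1.912 → |·| ≈ 2.1577, ∠ ≈ 62.39°
|H| = 1 · 2.5908 / (478 · 59.758 · 2.1577) ≈ 4.2036e-05
Gain = 20 log₁₀(4.2036e-05) ≈ -87.53 dB
∠H = (67.30°) − (89.88° + 89.04° + 62.39°) = -174.01°

ω = 273: -78.2 dB, -171.9°; ω = 478: -87.5 dB, -174.0°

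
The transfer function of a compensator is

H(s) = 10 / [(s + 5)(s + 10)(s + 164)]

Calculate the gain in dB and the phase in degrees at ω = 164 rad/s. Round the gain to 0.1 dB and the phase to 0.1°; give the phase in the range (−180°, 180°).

At s = jω = j164:
pole (s+5): 5 + j164 → |·| = √(5²+164²) = √26921 ≈ 164.08, ∠ = arctan(164/5) ≈ 88.25°
pole (s+10): 10 + j164 → |·| = √(10²+164²) = √26996 ≈ 164.3, ∠ = arctan(164/10) ≈ 86.51°
pole (s+164): 164 + j164 → |·| = √(164²+164²) = √53792 ≈ 231.93, ∠ = arctan(164/164) ≈ 45.00°
|H| = 10 / 6.2524e+06 ≈ 1.5994e-06
Gain = 20 log₁₀(1.5994e-06) ≈ -115.92 dB
∠H = 0.00° − 219.76° = -219.76° ≡ 140.24° (principal value)

-115.9 dB, 140.2°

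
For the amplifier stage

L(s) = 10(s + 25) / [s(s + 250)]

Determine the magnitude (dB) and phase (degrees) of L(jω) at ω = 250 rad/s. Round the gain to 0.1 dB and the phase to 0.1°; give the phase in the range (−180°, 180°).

At s = jω = j250:
zero (s+25): 25 + j250 → |·| = √(25²+250²) = √63125 ≈ 251.25, ∠ = arctan(250/25) ≈ 84.29°
pole (s+250): 250 + j250 → |·| = √(250²+250²) = √125000 ≈ 353.55, ∠ = arctan(250/250) ≈ 45.00°
pole at origin: |s| = 250, ∠ = 90.00° (in denominator)
|L| = 10 · 251.25 / 88388 ≈ 0.028426
Gain = 20 log₁₀(0.028426) ≈ -30.93 dB
∠L = 84.29° − 135.00° = -50.71°

-30.9 dB, -50.7°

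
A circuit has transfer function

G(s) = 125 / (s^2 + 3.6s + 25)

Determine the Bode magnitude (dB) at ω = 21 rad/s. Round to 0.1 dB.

-10.6 dB

At s = jω = j21:
quadratic: (j21)² + 3.6·j21 + 25 = -416 + j75.6 → |·| ≈ 422.81, ∠ ≈ 169.70°
|G| = 125 / 422.81 ≈ 0.29564
Gain = 20 log₁₀(0.29564) ≈ -10.58 dB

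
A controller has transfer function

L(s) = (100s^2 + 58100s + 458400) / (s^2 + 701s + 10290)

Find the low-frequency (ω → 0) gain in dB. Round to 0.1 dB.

33.0 dB

L(0) = 458400 / 10290 ≈ 44.548
20 log₁₀(44.548) ≈ 32.98 dB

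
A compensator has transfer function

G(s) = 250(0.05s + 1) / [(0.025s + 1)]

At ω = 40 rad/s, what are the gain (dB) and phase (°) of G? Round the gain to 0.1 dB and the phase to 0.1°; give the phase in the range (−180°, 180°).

51.9 dB, 18.4°

At ω = 40 rad/s:
zero (1 + j40·0.05) = 1 + j2 → |·| ≈ 2.2361, ∠ ≈ 63.43°
pole (1 + j40·0.025) = 1 + j1 → |·| ≈ 1.4142, ∠ ≈ 45.00°
|G| = 250 · 2.2361 / (1.4142) ≈ 395.29
Gain = 20 log₁₀(395.29) ≈ 51.94 dB
∠G = (63.43°) − (45.00°) = 18.43°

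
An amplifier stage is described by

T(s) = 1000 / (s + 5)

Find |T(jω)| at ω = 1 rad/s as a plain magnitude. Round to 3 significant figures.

196

At s = jω = j1:
pole (s+5): 5 + j1 → |·| = √(5²+1²) = √26 ≈ 5.099, ∠ = arctan(1/5) ≈ 11.31°
|T| = 1000 / 5.099 ≈ 196.12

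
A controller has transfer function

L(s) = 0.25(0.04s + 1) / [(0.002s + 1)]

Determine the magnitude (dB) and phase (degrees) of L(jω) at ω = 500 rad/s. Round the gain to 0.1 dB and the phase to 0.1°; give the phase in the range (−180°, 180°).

11.0 dB, 42.1°

At ω = 500 rad/s:
zero (1 + j500·0.04) = 1 + j20 → |·| ≈ 20.025, ∠ ≈ 87.14°
pole (1 + j500·0.002) = 1 + j1 → |·| ≈ 1.4142, ∠ ≈ 45.00°
|L| = 0.25 · 20.025 / (1.4142) ≈ 3.54
Gain = 20 log₁₀(3.54) ≈ 10.98 dB
∠L = (87.14°) − (45.00°) = 42.14°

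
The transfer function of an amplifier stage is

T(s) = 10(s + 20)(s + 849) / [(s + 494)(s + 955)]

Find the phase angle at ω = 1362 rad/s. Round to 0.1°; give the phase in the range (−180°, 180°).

22.2°

At s = jω = j1362:
zero (s+20): 20 + j1362 → |·| = √(20²+1362²) = √1855444 ≈ 1362.1, ∠ = arctan(1362/20) ≈ 89.16°
zero (s+849): 849 + j1362 → |·| = √(849²+1362²) = √2575845 ≈ 1604.9, ∠ = arctan(1362/849) ≈ 58.06°
pole (s+494): 494 + j1362 → |·| = √(494²+1362²) = √2099080 ≈ 1448.8, ∠ = arctan(1362/494) ≈ 70.06°
pole (s+955): 955 + j1362 → |·| = √(955²+1362²) = √2767069 ≈ 1663.5, ∠ = arctan(1362/955) ≈ 54.96°
∠T = 147.22° − 125.02° = 22.20°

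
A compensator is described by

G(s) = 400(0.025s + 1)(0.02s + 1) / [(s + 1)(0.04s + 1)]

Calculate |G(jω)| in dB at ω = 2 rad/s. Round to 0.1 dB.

45.0 dB

At ω = 2 rad/s:
zero (1 + j2·0.025) = 1 + j0.05 → |·| ≈ 1.0012, ∠ ≈ 2.86°
zero (1 + j2·0.02) = 1 + j0.04 → |·| ≈ 1.0008, ∠ ≈ 2.29°
pole (1 + j2·1) = 1 + j2 → |·| ≈ 2.2361, ∠ ≈ 63.43°
pole (1 + j2·0.04) = 1 + j0.08 → |·| ≈ 1.0032, ∠ ≈ 4.57°
|G| = 400 · 1.0012 · 1.0008 / (2.2361 · 1.0032) ≈ 178.67
Gain = 20 log₁₀(178.67) ≈ 45.04 dB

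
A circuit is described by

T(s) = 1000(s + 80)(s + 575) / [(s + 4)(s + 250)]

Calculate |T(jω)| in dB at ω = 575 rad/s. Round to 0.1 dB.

62.3 dB

At s = jω = j575:
zero (s+80): 80 + j575 → |·| = √(80²+575²) = √337025 ≈ 580.54, ∠ = arctan(575/80) ≈ 82.08°
zero (s+575): 575 + j575 → |·| = √(575²+575²) = √661250 ≈ 813.17, ∠ = arctan(575/575) ≈ 45.00°
pole (s+4): 4 + j575 → |·| = √(4²+575²) = √330641 ≈ 575.01, ∠ = arctan(575/4) ≈ 89.60°
pole (s+250): 250 + j575 → |·| = √(250²+575²) = √393125 ≈ 627, ∠ = arctan(575/250) ≈ 66.50°
|T| = 1000 · 4.7208e+05 / 3.6053e+05 ≈ 1309.4
Gain = 20 log₁₀(1309.4) ≈ 62.34 dB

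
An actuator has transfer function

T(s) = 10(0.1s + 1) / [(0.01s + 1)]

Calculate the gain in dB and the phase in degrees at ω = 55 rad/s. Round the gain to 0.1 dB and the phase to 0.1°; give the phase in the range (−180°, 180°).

33.8 dB, 50.9°

At ω = 55 rad/s:
zero (1 + j55·0.1) = 1 + j5.5 → |·| ≈ 5.5902, ∠ ≈ 79.70°
pole (1 + j55·0.01) = 1 + j0.55 → |·| ≈ 1.1413, ∠ ≈ 28.81°
|T| = 10 · 5.5902 / (1.1413) ≈ 48.981
Gain = 20 log₁₀(48.981) ≈ 33.80 dB
∠T = (79.70°) − (28.81°) = 50.89°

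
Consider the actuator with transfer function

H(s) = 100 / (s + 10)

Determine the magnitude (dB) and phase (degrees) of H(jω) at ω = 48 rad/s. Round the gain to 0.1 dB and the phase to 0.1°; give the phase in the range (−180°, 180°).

6.2 dB, -78.2°

Substitute s = j48:
Numerator: 100 = 100 + j0
Denominator: (j48) + 10 = 10 + j48
|N| = √(100² + 0²) ≈ 100, ∠N ≈ 0.00°
|D| = √(10² + 48²) ≈ 49.031, ∠D ≈ 78.23°
|H| = 100 / 49.031 ≈ 2.0395
Gain = 20 log₁₀(2.0395) ≈ 6.19 dB
∠H = 0.00° − 78.23° = -78.23°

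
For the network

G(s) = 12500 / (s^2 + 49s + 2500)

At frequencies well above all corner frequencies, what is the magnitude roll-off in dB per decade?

Each pole contributes −20 dB/decade at high frequency; each zero contributes +20 dB/decade.
Net: 0 zero(s) − 2 pole(s) → -40 dB/decade.

-40 dB/decade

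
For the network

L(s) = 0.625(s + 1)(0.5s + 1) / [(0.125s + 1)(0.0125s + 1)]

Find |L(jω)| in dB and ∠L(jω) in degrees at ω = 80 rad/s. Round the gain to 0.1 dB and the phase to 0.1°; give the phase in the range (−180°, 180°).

43.0 dB, 48.6°

At ω = 80 rad/s:
zero (1 + j80·1) = 1 + j80 → |·| ≈ 80.006, ∠ ≈ 89.28°
zero (1 + j80·0.5) = 1 + j40 → |·| ≈ 40.012, ∠ ≈ 88.57°
pole (1 + j80·0.125) = 1 + j10 → |·| ≈ 10.05, ∠ ≈ 84.29°
pole (1 + j80·0.0125) = 1 + j1 → |·| ≈ 1.4142, ∠ ≈ 45.00°
|L| = 0.625 · 80.006 · 40.012 / (10.05 · 1.4142) ≈ 140.77
Gain = 20 log₁₀(140.77) ≈ 42.97 dB
∠L = (89.28° + 88.57°) − (84.29° + 45.00°) = 48.56°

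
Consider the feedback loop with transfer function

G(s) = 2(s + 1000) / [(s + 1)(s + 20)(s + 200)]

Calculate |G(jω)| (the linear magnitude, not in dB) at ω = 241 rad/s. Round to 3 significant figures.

At s = jω = j241:
zero (s+1000): 1000 + j241 → |·| = √(1000²+241²) = √1058081 ≈ 1028.6, ∠ = arctan(241/1000) ≈ 13.55°
pole (s+1): 1 + j241 → |·| = √(1²+241²) = √58082 ≈ 241, ∠ = arctan(241/1) ≈ 89.76°
pole (s+20): 20 + j241 → |·| = √(20²+241²) = √58481 ≈ 241.83, ∠ = arctan(241/20) ≈ 85.26°
pole (s+200): 200 + j241 → |·| = √(200²+241²) = √98081 ≈ 313.18, ∠ = arctan(241/200) ≈ 50.31°
|G| = 2 · 1028.6 / 1.8252e+07 ≈ 0.00011271

0.000113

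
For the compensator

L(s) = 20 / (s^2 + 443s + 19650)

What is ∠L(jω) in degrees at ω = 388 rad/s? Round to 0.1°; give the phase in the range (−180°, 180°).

-127.3°

Substitute s = j388:
Numerator: 20 = 20 + j0
Denominator: (j388)^2 + 443(j388) + 19650 = -130894 + j171884
|N| = √(20² + 0²) ≈ 20, ∠N ≈ 0.00°
|D| = √(130894² + 171884²) ≈ 2.1605e+05, ∠D ≈ 127.29°
∠L = 0.00° − 127.29° = -127.29°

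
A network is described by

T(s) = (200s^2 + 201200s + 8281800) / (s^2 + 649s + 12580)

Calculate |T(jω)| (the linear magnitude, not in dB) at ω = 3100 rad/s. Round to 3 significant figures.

Substitute s = j3100:
Numerator: 200(j3100)^2 + 201200(j3100) + 8281800 = -1913718200 + j623720000
Denominator: (j3100)^2 + 649(j3100) + 12580 = -9597420 + j2011900
|N| = √(1913718200² + 623720000²) ≈ 2.0128e+09, ∠N ≈ 161.95°
|D| = √(9597420² + 2011900²) ≈ 9.806e+06, ∠D ≈ 168.16°
|T| = 2.0128e+09 / 9.806e+06 ≈ 205.26

205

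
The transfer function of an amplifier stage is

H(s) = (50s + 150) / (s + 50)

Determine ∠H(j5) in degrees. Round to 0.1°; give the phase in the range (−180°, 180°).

53.3°

Substitute s = j5:
Numerator: 50(j5) + 150 = 150 + j250
Denominator: (j5) + 50 = 50 + j5
|N| = √(150² + 250²) ≈ 291.55, ∠N ≈ 59.04°
|D| = √(50² + 5²) ≈ 50.249, ∠D ≈ 5.71°
∠H = 59.04° − 5.71° = 53.33°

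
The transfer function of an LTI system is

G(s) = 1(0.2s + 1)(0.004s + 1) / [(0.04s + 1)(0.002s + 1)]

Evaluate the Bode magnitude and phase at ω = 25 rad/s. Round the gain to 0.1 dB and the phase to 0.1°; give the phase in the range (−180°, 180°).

11.2 dB, 36.5°

At ω = 25 rad/s:
zero (1 + j25·0.2) = 1 + j5 → |·| ≈ 5.099, ∠ ≈ 78.69°
zero (1 + j25·0.004) = 1 + j0.1 → |·| ≈ 1.005, ∠ ≈ 5.71°
pole (1 + j25·0.04) = 1 + j1 → |·| ≈ 1.4142, ∠ ≈ 45.00°
pole (1 + j25·0.002) = 1 + j0.05 → |·| ≈ 1.0012, ∠ ≈ 2.86°
|G| = 1 · 5.099 · 1.005 / (1.4142 · 1.0012) ≈ 3.6193
Gain = 20 log₁₀(3.6193) ≈ 11.17 dB
∠G = (78.69° + 5.71°) − (45.00° + 2.86°) = 36.54°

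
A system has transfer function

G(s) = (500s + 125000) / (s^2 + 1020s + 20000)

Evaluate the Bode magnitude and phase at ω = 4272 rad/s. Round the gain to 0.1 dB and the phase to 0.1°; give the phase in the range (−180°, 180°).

Substitute s = j4272:
Numerator: 500(j4272) + 125000 = 125000 + j2136000
Denominator: (j4272)^2 + 1020(j4272) + 20000 = -18229984 + j4357440
|N| = √(125000² + 2136000²) ≈ 2.1397e+06, ∠N ≈ 86.65°
|D| = √(18229984² + 4357440²) ≈ 1.8744e+07, ∠D ≈ 166.56°
|G| = 2.1397e+06 / 1.8744e+07 ≈ 0.11415
Gain = 20 log₁₀(0.11415) ≈ -18.85 dB
∠G = 86.65° − 166.56° = -79.91°

-18.9 dB, -79.9°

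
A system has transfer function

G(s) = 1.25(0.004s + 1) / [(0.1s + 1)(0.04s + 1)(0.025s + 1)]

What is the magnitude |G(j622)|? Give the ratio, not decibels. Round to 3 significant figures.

At ω = 622 rad/s:
zero (1 + j622·0.004) = 1 + j2.488 → |·| ≈ 2.6814, ∠ ≈ 68.10°
pole (1 + j622·0.1) = 1 + j62.2 → |·| ≈ 62.208, ∠ ≈ 89.08°
pole (1 + j622·0.04) = 1 + j24.88 → |·| ≈ 24.9, ∠ ≈ 87.70°
pole (1 + j622·0.025) = 1 + j15.55 → |·| ≈ 15.582, ∠ ≈ 86.32°
|G| = 1.25 · 2.6814 / (62.208 · 24.9 · 15.582) ≈ 0.00013887

0.000139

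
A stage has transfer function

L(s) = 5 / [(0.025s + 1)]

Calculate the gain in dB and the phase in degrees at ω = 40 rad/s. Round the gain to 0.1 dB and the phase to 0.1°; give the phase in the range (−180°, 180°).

11.0 dB, -45.0°

At ω = 40 rad/s:
pole (1 + j40·0.025) = 1 + j1 → |·| ≈ 1.4142, ∠ ≈ 45.00°
|L| = 5 · 1 / (1.4142) ≈ 3.5356
Gain = 20 log₁₀(3.5356) ≈ 10.97 dB
∠L = (0°) − (45.00°) = -45.00°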